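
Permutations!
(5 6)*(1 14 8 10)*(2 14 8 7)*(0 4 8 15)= (0 4 8 10 1 15)(2 14 7)(5 6)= [4, 15, 14, 3, 8, 6, 5, 2, 10, 9, 1, 11, 12, 13, 7, 0]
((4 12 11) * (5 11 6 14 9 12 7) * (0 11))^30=((0 11 4 7 5)(6 14 9 12))^30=(6 9)(12 14)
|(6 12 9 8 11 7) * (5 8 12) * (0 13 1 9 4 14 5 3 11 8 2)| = |(0 13 1 9 12 4 14 5 2)(3 11 7 6)| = 36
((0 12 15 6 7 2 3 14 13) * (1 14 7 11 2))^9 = ((0 12 15 6 11 2 3 7 1 14 13))^9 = (0 14 7 2 6 12 13 1 3 11 15)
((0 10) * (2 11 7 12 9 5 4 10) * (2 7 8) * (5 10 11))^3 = ((0 7 12 9 10)(2 5 4 11 8))^3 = (0 9 7 10 12)(2 11 5 8 4)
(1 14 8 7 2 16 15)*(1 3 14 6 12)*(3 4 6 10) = (1 10 3 14 8 7 2 16 15 4 6 12) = [0, 10, 16, 14, 6, 5, 12, 2, 7, 9, 3, 11, 1, 13, 8, 4, 15]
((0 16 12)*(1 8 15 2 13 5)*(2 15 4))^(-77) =((0 16 12)(1 8 4 2 13 5))^(-77) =(0 16 12)(1 8 4 2 13 5)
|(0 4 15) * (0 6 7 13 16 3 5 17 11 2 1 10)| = |(0 4 15 6 7 13 16 3 5 17 11 2 1 10)| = 14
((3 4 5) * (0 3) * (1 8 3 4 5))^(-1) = (0 5 3 8 1 4)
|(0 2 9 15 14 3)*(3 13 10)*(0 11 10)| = |(0 2 9 15 14 13)(3 11 10)| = 6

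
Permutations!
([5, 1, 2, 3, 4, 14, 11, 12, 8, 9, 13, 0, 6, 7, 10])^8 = (0 11 6 12 7 13 10 14 5)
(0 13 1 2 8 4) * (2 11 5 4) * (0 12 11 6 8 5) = (0 13 1 6 8 2 5 4 12 11) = [13, 6, 5, 3, 12, 4, 8, 7, 2, 9, 10, 0, 11, 1]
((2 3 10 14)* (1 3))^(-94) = ((1 3 10 14 2))^(-94) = (1 3 10 14 2)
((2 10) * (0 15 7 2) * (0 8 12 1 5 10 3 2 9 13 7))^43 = (0 15)(1 8 5 12 10)(2 3)(7 9 13)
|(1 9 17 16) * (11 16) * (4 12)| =|(1 9 17 11 16)(4 12)| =10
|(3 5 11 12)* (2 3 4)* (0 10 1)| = 6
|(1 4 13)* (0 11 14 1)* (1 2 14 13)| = |(0 11 13)(1 4)(2 14)| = 6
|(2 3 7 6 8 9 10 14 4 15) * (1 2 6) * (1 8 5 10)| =6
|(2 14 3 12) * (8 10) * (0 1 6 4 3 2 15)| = 14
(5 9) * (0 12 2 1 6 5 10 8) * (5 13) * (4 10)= (0 12 2 1 6 13 5 9 4 10 8)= [12, 6, 1, 3, 10, 9, 13, 7, 0, 4, 8, 11, 2, 5]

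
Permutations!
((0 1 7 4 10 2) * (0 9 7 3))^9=(2 10 4 7 9)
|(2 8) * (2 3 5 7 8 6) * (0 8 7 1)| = 10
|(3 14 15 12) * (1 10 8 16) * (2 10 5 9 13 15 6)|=13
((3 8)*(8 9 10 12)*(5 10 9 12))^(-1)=(3 8 12)(5 10)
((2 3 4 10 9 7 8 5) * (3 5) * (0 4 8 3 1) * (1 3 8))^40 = (10)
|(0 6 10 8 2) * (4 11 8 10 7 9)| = 8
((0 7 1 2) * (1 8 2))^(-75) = (0 7 8 2)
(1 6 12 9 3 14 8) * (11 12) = (1 6 11 12 9 3 14 8) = [0, 6, 2, 14, 4, 5, 11, 7, 1, 3, 10, 12, 9, 13, 8]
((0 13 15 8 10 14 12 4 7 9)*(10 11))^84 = ((0 13 15 8 11 10 14 12 4 7 9))^84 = (0 12 8 9 14 15 7 10 13 4 11)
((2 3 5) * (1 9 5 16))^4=((1 9 5 2 3 16))^4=(1 3 5)(2 9 16)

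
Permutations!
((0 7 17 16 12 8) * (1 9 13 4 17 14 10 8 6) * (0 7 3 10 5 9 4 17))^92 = (0 10 7 5 13 16 6 4 3 8 14 9 17 12 1)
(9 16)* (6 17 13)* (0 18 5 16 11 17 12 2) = [18, 1, 0, 3, 4, 16, 12, 7, 8, 11, 10, 17, 2, 6, 14, 15, 9, 13, 5] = (0 18 5 16 9 11 17 13 6 12 2)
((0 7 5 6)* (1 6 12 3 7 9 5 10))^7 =(0 1 7 12 9 6 10 3 5)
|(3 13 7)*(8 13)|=|(3 8 13 7)|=4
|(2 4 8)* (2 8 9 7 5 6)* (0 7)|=7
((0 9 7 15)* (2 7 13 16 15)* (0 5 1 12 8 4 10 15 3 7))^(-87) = (0 3 9 7 13 2 16)(1 10 12 15 8 5 4)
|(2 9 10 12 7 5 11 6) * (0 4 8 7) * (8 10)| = |(0 4 10 12)(2 9 8 7 5 11 6)| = 28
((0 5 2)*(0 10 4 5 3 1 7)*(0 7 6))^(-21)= (0 6 1 3)(2 5 4 10)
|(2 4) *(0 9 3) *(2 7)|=|(0 9 3)(2 4 7)|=3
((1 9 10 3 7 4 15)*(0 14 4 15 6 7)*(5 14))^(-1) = (0 3 10 9 1 15 7 6 4 14 5)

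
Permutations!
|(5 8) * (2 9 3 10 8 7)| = 7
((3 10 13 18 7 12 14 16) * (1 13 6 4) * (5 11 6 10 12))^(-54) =((1 13 18 7 5 11 6 4)(3 12 14 16))^(-54) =(1 18 5 6)(3 14)(4 13 7 11)(12 16)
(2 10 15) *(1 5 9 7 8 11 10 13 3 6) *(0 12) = [12, 5, 13, 6, 4, 9, 1, 8, 11, 7, 15, 10, 0, 3, 14, 2] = (0 12)(1 5 9 7 8 11 10 15 2 13 3 6)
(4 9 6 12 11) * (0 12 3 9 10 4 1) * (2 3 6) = (0 12 11 1)(2 3 9)(4 10) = [12, 0, 3, 9, 10, 5, 6, 7, 8, 2, 4, 1, 11]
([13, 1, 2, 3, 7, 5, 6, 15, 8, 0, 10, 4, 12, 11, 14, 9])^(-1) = (0 9 15 7 4 11 13)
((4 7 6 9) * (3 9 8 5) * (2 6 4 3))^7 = (2 5 8 6)(3 9)(4 7)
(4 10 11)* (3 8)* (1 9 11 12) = (1 9 11 4 10 12)(3 8) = [0, 9, 2, 8, 10, 5, 6, 7, 3, 11, 12, 4, 1]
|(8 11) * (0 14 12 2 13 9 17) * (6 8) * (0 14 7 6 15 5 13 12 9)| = |(0 7 6 8 11 15 5 13)(2 12)(9 17 14)| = 24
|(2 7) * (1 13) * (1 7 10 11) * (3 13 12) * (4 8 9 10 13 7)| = |(1 12 3 7 2 13 4 8 9 10 11)| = 11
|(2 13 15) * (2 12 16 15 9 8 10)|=|(2 13 9 8 10)(12 16 15)|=15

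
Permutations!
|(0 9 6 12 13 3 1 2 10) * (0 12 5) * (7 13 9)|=11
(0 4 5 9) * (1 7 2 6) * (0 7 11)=(0 4 5 9 7 2 6 1 11)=[4, 11, 6, 3, 5, 9, 1, 2, 8, 7, 10, 0]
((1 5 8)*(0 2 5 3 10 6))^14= (0 10 1 5)(2 6 3 8)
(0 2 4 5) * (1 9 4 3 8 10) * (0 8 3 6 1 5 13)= (0 2 6 1 9 4 13)(5 8 10)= [2, 9, 6, 3, 13, 8, 1, 7, 10, 4, 5, 11, 12, 0]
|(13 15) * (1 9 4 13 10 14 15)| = 12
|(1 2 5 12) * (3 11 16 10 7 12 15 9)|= 11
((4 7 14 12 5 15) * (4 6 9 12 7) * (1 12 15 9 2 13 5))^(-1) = (1 12)(2 6 15 9 5 13)(7 14)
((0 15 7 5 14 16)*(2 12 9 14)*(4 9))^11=(0 15 7 5 2 12 4 9 14 16)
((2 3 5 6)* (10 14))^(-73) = (2 6 5 3)(10 14) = ((2 3 5 6)(10 14))^(-73)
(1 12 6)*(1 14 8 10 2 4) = (1 12 6 14 8 10 2 4) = [0, 12, 4, 3, 1, 5, 14, 7, 10, 9, 2, 11, 6, 13, 8]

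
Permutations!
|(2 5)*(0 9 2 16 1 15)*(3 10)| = 14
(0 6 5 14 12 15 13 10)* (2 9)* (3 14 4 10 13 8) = [6, 1, 9, 14, 10, 4, 5, 7, 3, 2, 0, 11, 15, 13, 12, 8] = (0 6 5 4 10)(2 9)(3 14 12 15 8)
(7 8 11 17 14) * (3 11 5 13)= (3 11 17 14 7 8 5 13)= [0, 1, 2, 11, 4, 13, 6, 8, 5, 9, 10, 17, 12, 3, 7, 15, 16, 14]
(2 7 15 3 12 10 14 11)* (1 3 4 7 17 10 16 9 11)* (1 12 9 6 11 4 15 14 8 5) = (1 3 9 4 7 14 12 16 6 11 2 17 10 8 5) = [0, 3, 17, 9, 7, 1, 11, 14, 5, 4, 8, 2, 16, 13, 12, 15, 6, 10]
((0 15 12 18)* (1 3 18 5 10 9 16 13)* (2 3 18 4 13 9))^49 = (0 2 18 10 1 5 13 12 4 15 3)(9 16)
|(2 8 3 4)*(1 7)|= |(1 7)(2 8 3 4)|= 4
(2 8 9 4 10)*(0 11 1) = (0 11 1)(2 8 9 4 10) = [11, 0, 8, 3, 10, 5, 6, 7, 9, 4, 2, 1]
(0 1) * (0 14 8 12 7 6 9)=(0 1 14 8 12 7 6 9)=[1, 14, 2, 3, 4, 5, 9, 6, 12, 0, 10, 11, 7, 13, 8]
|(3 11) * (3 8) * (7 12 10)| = |(3 11 8)(7 12 10)| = 3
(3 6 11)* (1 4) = (1 4)(3 6 11) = [0, 4, 2, 6, 1, 5, 11, 7, 8, 9, 10, 3]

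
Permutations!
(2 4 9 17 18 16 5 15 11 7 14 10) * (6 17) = (2 4 9 6 17 18 16 5 15 11 7 14 10) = [0, 1, 4, 3, 9, 15, 17, 14, 8, 6, 2, 7, 12, 13, 10, 11, 5, 18, 16]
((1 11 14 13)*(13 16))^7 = ((1 11 14 16 13))^7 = (1 14 13 11 16)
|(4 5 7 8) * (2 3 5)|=6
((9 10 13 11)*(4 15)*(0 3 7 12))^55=(0 12 7 3)(4 15)(9 11 13 10)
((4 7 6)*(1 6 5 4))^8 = ((1 6)(4 7 5))^8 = (4 5 7)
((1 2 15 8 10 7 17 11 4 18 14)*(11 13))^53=((1 2 15 8 10 7 17 13 11 4 18 14))^53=(1 7 18 8 11 2 17 14 10 4 15 13)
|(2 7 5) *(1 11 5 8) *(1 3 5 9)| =15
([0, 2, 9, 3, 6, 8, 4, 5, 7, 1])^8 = (1 9 2)(5 7 8)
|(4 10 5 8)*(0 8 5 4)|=2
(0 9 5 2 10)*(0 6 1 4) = (0 9 5 2 10 6 1 4) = [9, 4, 10, 3, 0, 2, 1, 7, 8, 5, 6]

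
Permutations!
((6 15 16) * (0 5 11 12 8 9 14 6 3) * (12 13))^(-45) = ((0 5 11 13 12 8 9 14 6 15 16 3))^(-45) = (0 13 9 15)(3 11 8 6)(5 12 14 16)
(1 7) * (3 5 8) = [0, 7, 2, 5, 4, 8, 6, 1, 3] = (1 7)(3 5 8)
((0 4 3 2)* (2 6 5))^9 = ((0 4 3 6 5 2))^9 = (0 6)(2 3)(4 5)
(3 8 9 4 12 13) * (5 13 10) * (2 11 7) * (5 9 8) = (2 11 7)(3 5 13)(4 12 10 9) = [0, 1, 11, 5, 12, 13, 6, 2, 8, 4, 9, 7, 10, 3]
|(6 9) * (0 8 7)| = |(0 8 7)(6 9)| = 6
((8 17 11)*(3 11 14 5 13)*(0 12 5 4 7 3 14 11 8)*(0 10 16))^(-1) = (0 16 10 11 17 8 3 7 4 14 13 5 12)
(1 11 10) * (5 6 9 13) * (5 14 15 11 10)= (1 10)(5 6 9 13 14 15 11)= [0, 10, 2, 3, 4, 6, 9, 7, 8, 13, 1, 5, 12, 14, 15, 11]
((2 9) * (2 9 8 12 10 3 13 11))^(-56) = ((2 8 12 10 3 13 11))^(-56) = (13)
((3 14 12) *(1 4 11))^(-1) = ((1 4 11)(3 14 12))^(-1) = (1 11 4)(3 12 14)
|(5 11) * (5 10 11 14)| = 2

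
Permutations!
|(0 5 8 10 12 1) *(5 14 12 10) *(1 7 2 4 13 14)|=6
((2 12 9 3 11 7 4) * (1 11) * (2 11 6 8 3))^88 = ((1 6 8 3)(2 12 9)(4 11 7))^88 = (2 12 9)(4 11 7)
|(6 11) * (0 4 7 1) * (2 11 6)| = |(0 4 7 1)(2 11)| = 4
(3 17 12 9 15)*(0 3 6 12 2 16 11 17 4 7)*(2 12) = (0 3 4 7)(2 16 11 17 12 9 15 6) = [3, 1, 16, 4, 7, 5, 2, 0, 8, 15, 10, 17, 9, 13, 14, 6, 11, 12]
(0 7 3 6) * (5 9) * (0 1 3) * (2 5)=[7, 3, 5, 6, 4, 9, 1, 0, 8, 2]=(0 7)(1 3 6)(2 5 9)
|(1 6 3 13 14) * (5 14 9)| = |(1 6 3 13 9 5 14)| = 7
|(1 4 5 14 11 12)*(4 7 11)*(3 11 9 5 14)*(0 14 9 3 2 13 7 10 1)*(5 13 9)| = |(0 14 4 5 2 9 13 7 3 11 12)(1 10)| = 22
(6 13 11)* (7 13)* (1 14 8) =[0, 14, 2, 3, 4, 5, 7, 13, 1, 9, 10, 6, 12, 11, 8] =(1 14 8)(6 7 13 11)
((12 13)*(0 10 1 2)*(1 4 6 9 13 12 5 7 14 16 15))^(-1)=(0 2 1 15 16 14 7 5 13 9 6 4 10)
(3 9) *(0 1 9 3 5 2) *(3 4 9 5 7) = (0 1 5 2)(3 4 9 7) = [1, 5, 0, 4, 9, 2, 6, 3, 8, 7]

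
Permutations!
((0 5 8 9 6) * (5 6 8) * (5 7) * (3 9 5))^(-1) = (0 6)(3 7 5 8 9)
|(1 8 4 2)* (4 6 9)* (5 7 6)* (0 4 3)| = 10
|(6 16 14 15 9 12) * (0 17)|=|(0 17)(6 16 14 15 9 12)|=6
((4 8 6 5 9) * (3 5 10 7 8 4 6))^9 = ((3 5 9 6 10 7 8))^9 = (3 9 10 8 5 6 7)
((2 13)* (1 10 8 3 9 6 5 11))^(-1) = (1 11 5 6 9 3 8 10)(2 13)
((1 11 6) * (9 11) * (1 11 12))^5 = (1 12 9)(6 11)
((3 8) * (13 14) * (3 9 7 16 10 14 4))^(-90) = (16)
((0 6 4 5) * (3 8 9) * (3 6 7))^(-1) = (0 5 4 6 9 8 3 7)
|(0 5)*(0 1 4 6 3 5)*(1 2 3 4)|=|(2 3 5)(4 6)|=6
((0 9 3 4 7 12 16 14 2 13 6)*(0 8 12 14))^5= (0 14 12 4 6 9 2 16 7 8 3 13)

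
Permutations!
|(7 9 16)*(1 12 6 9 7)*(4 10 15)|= 15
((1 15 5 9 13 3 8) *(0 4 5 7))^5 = ((0 4 5 9 13 3 8 1 15 7))^5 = (0 3)(1 5)(4 8)(7 13)(9 15)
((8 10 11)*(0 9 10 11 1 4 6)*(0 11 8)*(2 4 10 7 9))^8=((0 2 4 6 11)(1 10)(7 9))^8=(0 6 2 11 4)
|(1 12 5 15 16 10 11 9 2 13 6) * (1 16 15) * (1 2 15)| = |(1 12 5 2 13 6 16 10 11 9 15)| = 11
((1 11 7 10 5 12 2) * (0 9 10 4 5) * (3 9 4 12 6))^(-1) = (0 10 9 3 6 5 4)(1 2 12 7 11)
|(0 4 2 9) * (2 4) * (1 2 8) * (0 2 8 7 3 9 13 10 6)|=|(0 7 3 9 2 13 10 6)(1 8)|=8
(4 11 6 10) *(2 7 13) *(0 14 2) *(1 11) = (0 14 2 7 13)(1 11 6 10 4) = [14, 11, 7, 3, 1, 5, 10, 13, 8, 9, 4, 6, 12, 0, 2]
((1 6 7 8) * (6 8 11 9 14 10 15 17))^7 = ((1 8)(6 7 11 9 14 10 15 17))^7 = (1 8)(6 17 15 10 14 9 11 7)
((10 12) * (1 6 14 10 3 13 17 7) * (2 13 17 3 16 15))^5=(1 16 17 10 13 6 15 7 12 3 14 2)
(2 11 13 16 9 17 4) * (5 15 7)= (2 11 13 16 9 17 4)(5 15 7)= [0, 1, 11, 3, 2, 15, 6, 5, 8, 17, 10, 13, 12, 16, 14, 7, 9, 4]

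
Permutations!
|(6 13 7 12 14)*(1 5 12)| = 7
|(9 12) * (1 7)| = |(1 7)(9 12)| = 2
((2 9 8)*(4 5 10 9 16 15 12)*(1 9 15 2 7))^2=(16)(1 8)(4 10 12 5 15)(7 9)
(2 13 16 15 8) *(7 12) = (2 13 16 15 8)(7 12) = [0, 1, 13, 3, 4, 5, 6, 12, 2, 9, 10, 11, 7, 16, 14, 8, 15]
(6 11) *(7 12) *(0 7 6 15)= (0 7 12 6 11 15)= [7, 1, 2, 3, 4, 5, 11, 12, 8, 9, 10, 15, 6, 13, 14, 0]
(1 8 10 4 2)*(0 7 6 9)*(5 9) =(0 7 6 5 9)(1 8 10 4 2) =[7, 8, 1, 3, 2, 9, 5, 6, 10, 0, 4]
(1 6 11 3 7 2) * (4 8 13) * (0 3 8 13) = (0 3 7 2 1 6 11 8)(4 13) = [3, 6, 1, 7, 13, 5, 11, 2, 0, 9, 10, 8, 12, 4]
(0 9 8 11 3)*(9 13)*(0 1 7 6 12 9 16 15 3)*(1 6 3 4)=[13, 7, 2, 6, 1, 5, 12, 3, 11, 8, 10, 0, 9, 16, 14, 4, 15]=(0 13 16 15 4 1 7 3 6 12 9 8 11)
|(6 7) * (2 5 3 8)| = |(2 5 3 8)(6 7)| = 4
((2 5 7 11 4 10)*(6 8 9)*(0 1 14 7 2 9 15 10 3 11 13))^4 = ((0 1 14 7 13)(2 5)(3 11 4)(6 8 15 10 9))^4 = (0 13 7 14 1)(3 11 4)(6 9 10 15 8)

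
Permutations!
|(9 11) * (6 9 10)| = 4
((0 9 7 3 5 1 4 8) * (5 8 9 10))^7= (0 3 9 1 10 8 7 4 5)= ((0 10 5 1 4 9 7 3 8))^7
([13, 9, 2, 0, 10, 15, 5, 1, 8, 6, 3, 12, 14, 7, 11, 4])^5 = (0 6 3 9 10 1 4 7 15 13 5)(11 14 12)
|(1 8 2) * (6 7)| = |(1 8 2)(6 7)| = 6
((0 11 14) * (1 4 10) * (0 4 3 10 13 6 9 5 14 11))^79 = (1 3 10)(4 13 6 9 5 14)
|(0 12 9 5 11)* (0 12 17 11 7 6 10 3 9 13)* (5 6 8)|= 60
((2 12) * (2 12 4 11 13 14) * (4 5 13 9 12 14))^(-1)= ((2 5 13 4 11 9 12 14))^(-1)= (2 14 12 9 11 4 13 5)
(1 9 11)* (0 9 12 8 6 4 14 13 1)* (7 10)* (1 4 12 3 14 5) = [9, 3, 2, 14, 5, 1, 12, 10, 6, 11, 7, 0, 8, 4, 13] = (0 9 11)(1 3 14 13 4 5)(6 12 8)(7 10)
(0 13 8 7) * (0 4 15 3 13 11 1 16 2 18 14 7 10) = [11, 16, 18, 13, 15, 5, 6, 4, 10, 9, 0, 1, 12, 8, 7, 3, 2, 17, 14] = (0 11 1 16 2 18 14 7 4 15 3 13 8 10)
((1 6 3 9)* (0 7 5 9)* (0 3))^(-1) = ((0 7 5 9 1 6))^(-1) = (0 6 1 9 5 7)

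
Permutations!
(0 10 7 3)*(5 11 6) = [10, 1, 2, 0, 4, 11, 5, 3, 8, 9, 7, 6] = (0 10 7 3)(5 11 6)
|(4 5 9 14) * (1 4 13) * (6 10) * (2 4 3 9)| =30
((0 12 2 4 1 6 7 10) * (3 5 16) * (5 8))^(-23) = (0 12 2 4 1 6 7 10)(3 8 5 16)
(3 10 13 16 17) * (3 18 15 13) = (3 10)(13 16 17 18 15) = [0, 1, 2, 10, 4, 5, 6, 7, 8, 9, 3, 11, 12, 16, 14, 13, 17, 18, 15]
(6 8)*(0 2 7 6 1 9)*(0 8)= [2, 9, 7, 3, 4, 5, 0, 6, 1, 8]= (0 2 7 6)(1 9 8)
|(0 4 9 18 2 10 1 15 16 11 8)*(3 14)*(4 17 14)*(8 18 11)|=|(0 17 14 3 4 9 11 18 2 10 1 15 16 8)|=14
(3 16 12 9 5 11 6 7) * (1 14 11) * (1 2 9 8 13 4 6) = (1 14 11)(2 9 5)(3 16 12 8 13 4 6 7) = [0, 14, 9, 16, 6, 2, 7, 3, 13, 5, 10, 1, 8, 4, 11, 15, 12]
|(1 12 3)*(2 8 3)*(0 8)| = 6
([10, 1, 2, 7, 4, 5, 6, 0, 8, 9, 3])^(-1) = [7, 1, 2, 10, 4, 5, 6, 3, 8, 9, 0]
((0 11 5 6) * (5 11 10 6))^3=(11)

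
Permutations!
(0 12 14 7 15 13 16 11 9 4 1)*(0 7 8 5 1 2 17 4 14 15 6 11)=(0 12 15 13 16)(1 7 6 11 9 14 8 5)(2 17 4)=[12, 7, 17, 3, 2, 1, 11, 6, 5, 14, 10, 9, 15, 16, 8, 13, 0, 4]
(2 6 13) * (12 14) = (2 6 13)(12 14) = [0, 1, 6, 3, 4, 5, 13, 7, 8, 9, 10, 11, 14, 2, 12]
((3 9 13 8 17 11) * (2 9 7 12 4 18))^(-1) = ((2 9 13 8 17 11 3 7 12 4 18))^(-1) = (2 18 4 12 7 3 11 17 8 13 9)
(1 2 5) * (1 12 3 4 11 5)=(1 2)(3 4 11 5 12)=[0, 2, 1, 4, 11, 12, 6, 7, 8, 9, 10, 5, 3]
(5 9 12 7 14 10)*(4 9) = (4 9 12 7 14 10 5) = [0, 1, 2, 3, 9, 4, 6, 14, 8, 12, 5, 11, 7, 13, 10]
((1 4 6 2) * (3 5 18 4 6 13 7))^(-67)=((1 6 2)(3 5 18 4 13 7))^(-67)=(1 2 6)(3 7 13 4 18 5)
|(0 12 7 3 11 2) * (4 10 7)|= |(0 12 4 10 7 3 11 2)|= 8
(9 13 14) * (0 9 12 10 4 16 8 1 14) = (0 9 13)(1 14 12 10 4 16 8) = [9, 14, 2, 3, 16, 5, 6, 7, 1, 13, 4, 11, 10, 0, 12, 15, 8]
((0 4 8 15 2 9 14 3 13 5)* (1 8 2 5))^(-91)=(0 8 3 2 5 1 14 4 15 13 9)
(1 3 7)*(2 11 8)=(1 3 7)(2 11 8)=[0, 3, 11, 7, 4, 5, 6, 1, 2, 9, 10, 8]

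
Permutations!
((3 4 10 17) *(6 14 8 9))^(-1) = (3 17 10 4)(6 9 8 14)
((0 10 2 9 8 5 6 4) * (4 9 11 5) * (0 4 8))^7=(11)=((0 10 2 11 5 6 9))^7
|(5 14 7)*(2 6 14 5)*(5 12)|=4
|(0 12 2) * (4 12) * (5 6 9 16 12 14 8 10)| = 11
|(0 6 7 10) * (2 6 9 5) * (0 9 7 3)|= 8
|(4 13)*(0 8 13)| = |(0 8 13 4)| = 4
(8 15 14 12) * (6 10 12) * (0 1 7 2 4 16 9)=(0 1 7 2 4 16 9)(6 10 12 8 15 14)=[1, 7, 4, 3, 16, 5, 10, 2, 15, 0, 12, 11, 8, 13, 6, 14, 9]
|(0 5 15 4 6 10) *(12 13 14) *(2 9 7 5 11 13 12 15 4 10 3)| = 42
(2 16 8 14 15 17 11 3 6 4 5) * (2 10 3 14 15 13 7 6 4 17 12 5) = (2 16 8 15 12 5 10 3 4)(6 17 11 14 13 7) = [0, 1, 16, 4, 2, 10, 17, 6, 15, 9, 3, 14, 5, 7, 13, 12, 8, 11]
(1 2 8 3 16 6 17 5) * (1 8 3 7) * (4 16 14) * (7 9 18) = (1 2 3 14 4 16 6 17 5 8 9 18 7) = [0, 2, 3, 14, 16, 8, 17, 1, 9, 18, 10, 11, 12, 13, 4, 15, 6, 5, 7]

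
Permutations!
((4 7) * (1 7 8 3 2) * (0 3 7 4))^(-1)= (0 7 8 4 1 2 3)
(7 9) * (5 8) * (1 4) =(1 4)(5 8)(7 9) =[0, 4, 2, 3, 1, 8, 6, 9, 5, 7]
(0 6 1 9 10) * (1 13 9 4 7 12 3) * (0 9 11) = (0 6 13 11)(1 4 7 12 3)(9 10) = [6, 4, 2, 1, 7, 5, 13, 12, 8, 10, 9, 0, 3, 11]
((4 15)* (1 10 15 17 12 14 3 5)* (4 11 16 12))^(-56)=((1 10 15 11 16 12 14 3 5)(4 17))^(-56)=(17)(1 3 12 11 10 5 14 16 15)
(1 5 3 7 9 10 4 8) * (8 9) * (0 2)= (0 2)(1 5 3 7 8)(4 9 10)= [2, 5, 0, 7, 9, 3, 6, 8, 1, 10, 4]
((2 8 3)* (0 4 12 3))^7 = ((0 4 12 3 2 8))^7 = (0 4 12 3 2 8)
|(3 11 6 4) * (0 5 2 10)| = |(0 5 2 10)(3 11 6 4)| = 4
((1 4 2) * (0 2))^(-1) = (0 4 1 2)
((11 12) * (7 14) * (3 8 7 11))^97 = (3 8 7 14 11 12)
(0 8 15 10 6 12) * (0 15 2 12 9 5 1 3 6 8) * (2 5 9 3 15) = [0, 15, 12, 6, 4, 1, 3, 7, 5, 9, 8, 11, 2, 13, 14, 10] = (1 15 10 8 5)(2 12)(3 6)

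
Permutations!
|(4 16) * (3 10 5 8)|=4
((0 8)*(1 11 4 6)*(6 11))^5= ((0 8)(1 6)(4 11))^5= (0 8)(1 6)(4 11)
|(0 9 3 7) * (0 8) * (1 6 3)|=7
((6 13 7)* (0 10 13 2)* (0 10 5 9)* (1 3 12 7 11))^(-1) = (0 9 5)(1 11 13 10 2 6 7 12 3)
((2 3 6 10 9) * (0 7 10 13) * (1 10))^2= ((0 7 1 10 9 2 3 6 13))^2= (0 1 9 3 13 7 10 2 6)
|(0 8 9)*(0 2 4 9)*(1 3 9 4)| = 4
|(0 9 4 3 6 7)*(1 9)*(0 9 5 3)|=8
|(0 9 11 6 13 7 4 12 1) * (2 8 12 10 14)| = 13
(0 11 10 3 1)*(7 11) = (0 7 11 10 3 1) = [7, 0, 2, 1, 4, 5, 6, 11, 8, 9, 3, 10]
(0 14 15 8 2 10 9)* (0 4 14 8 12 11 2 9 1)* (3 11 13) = [8, 0, 10, 11, 14, 5, 6, 7, 9, 4, 1, 2, 13, 3, 15, 12] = (0 8 9 4 14 15 12 13 3 11 2 10 1)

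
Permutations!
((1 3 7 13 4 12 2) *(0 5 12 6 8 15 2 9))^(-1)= (0 9 12 5)(1 2 15 8 6 4 13 7 3)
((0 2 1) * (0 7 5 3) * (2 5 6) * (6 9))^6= (1 7 9 6 2)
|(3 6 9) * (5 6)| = 4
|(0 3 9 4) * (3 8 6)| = |(0 8 6 3 9 4)| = 6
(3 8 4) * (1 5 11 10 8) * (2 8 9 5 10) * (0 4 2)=(0 4 3 1 10 9 5 11)(2 8)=[4, 10, 8, 1, 3, 11, 6, 7, 2, 5, 9, 0]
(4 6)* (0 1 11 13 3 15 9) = [1, 11, 2, 15, 6, 5, 4, 7, 8, 0, 10, 13, 12, 3, 14, 9] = (0 1 11 13 3 15 9)(4 6)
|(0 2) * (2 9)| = 3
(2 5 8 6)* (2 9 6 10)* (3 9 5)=(2 3 9 6 5 8 10)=[0, 1, 3, 9, 4, 8, 5, 7, 10, 6, 2]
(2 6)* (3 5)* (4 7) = (2 6)(3 5)(4 7) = [0, 1, 6, 5, 7, 3, 2, 4]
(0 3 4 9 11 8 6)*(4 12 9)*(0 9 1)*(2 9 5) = (0 3 12 1)(2 9 11 8 6 5) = [3, 0, 9, 12, 4, 2, 5, 7, 6, 11, 10, 8, 1]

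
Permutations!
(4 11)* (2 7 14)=(2 7 14)(4 11)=[0, 1, 7, 3, 11, 5, 6, 14, 8, 9, 10, 4, 12, 13, 2]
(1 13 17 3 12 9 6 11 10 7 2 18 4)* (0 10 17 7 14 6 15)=(0 10 14 6 11 17 3 12 9 15)(1 13 7 2 18 4)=[10, 13, 18, 12, 1, 5, 11, 2, 8, 15, 14, 17, 9, 7, 6, 0, 16, 3, 4]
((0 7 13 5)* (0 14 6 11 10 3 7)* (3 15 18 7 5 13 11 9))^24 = ((3 5 14 6 9)(7 11 10 15 18))^24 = (3 9 6 14 5)(7 18 15 10 11)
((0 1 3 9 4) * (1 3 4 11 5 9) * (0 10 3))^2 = (1 10)(3 4)(5 11 9)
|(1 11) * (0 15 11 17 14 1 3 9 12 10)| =21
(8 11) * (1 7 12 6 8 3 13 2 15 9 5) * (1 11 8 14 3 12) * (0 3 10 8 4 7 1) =(0 3 13 2 15 9 5 11 12 6 14 10 8 4 7) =[3, 1, 15, 13, 7, 11, 14, 0, 4, 5, 8, 12, 6, 2, 10, 9]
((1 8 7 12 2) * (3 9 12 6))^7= (1 2 12 9 3 6 7 8)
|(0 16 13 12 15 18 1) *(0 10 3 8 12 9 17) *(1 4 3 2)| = 30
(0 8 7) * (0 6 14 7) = (0 8)(6 14 7) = [8, 1, 2, 3, 4, 5, 14, 6, 0, 9, 10, 11, 12, 13, 7]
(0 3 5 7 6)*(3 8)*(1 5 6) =[8, 5, 2, 6, 4, 7, 0, 1, 3] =(0 8 3 6)(1 5 7)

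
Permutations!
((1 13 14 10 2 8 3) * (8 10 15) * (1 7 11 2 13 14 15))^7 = ((1 14)(2 10 13 15 8 3 7 11))^7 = (1 14)(2 11 7 3 8 15 13 10)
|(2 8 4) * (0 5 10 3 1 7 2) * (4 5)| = 14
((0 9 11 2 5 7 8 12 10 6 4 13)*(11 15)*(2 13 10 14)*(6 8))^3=(0 11 9 13 15)(2 6 8)(4 12 5)(7 10 14)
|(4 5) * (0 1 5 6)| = |(0 1 5 4 6)| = 5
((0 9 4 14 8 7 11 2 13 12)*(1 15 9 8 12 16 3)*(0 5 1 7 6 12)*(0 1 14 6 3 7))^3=(1 4 5 15 6 14 9 12)(2 7 13 11 16)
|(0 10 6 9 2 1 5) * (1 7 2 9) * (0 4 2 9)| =9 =|(0 10 6 1 5 4 2 7 9)|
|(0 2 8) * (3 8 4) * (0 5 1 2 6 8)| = 8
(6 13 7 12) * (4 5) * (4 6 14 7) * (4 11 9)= (4 5 6 13 11 9)(7 12 14)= [0, 1, 2, 3, 5, 6, 13, 12, 8, 4, 10, 9, 14, 11, 7]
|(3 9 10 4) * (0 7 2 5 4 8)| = |(0 7 2 5 4 3 9 10 8)| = 9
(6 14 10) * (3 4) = (3 4)(6 14 10) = [0, 1, 2, 4, 3, 5, 14, 7, 8, 9, 6, 11, 12, 13, 10]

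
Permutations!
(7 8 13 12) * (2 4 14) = [0, 1, 4, 3, 14, 5, 6, 8, 13, 9, 10, 11, 7, 12, 2] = (2 4 14)(7 8 13 12)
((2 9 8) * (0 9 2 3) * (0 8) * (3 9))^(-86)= ((0 3 8 9))^(-86)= (0 8)(3 9)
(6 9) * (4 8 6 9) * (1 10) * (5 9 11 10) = [0, 5, 2, 3, 8, 9, 4, 7, 6, 11, 1, 10] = (1 5 9 11 10)(4 8 6)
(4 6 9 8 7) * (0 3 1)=(0 3 1)(4 6 9 8 7)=[3, 0, 2, 1, 6, 5, 9, 4, 7, 8]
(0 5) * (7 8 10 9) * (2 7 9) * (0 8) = [5, 1, 7, 3, 4, 8, 6, 0, 10, 9, 2] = (0 5 8 10 2 7)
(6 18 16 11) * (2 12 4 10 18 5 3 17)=(2 12 4 10 18 16 11 6 5 3 17)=[0, 1, 12, 17, 10, 3, 5, 7, 8, 9, 18, 6, 4, 13, 14, 15, 11, 2, 16]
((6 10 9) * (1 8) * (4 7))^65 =(1 8)(4 7)(6 9 10)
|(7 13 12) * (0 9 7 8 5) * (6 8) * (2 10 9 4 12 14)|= 6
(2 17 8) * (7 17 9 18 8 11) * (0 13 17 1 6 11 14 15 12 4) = (0 13 17 14 15 12 4)(1 6 11 7)(2 9 18 8) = [13, 6, 9, 3, 0, 5, 11, 1, 2, 18, 10, 7, 4, 17, 15, 12, 16, 14, 8]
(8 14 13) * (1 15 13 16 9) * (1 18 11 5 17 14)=(1 15 13 8)(5 17 14 16 9 18 11)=[0, 15, 2, 3, 4, 17, 6, 7, 1, 18, 10, 5, 12, 8, 16, 13, 9, 14, 11]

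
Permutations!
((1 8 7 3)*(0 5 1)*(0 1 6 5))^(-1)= ((1 8 7 3)(5 6))^(-1)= (1 3 7 8)(5 6)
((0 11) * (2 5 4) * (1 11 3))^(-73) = (0 11 1 3)(2 4 5)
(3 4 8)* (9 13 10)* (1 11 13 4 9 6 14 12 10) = [0, 11, 2, 9, 8, 5, 14, 7, 3, 4, 6, 13, 10, 1, 12] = (1 11 13)(3 9 4 8)(6 14 12 10)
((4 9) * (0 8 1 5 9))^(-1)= (0 4 9 5 1 8)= ((0 8 1 5 9 4))^(-1)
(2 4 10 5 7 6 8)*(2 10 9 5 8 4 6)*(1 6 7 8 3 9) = [0, 6, 7, 9, 1, 8, 4, 2, 10, 5, 3] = (1 6 4)(2 7)(3 9 5 8 10)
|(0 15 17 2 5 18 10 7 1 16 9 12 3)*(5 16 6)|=24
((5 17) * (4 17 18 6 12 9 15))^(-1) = ((4 17 5 18 6 12 9 15))^(-1) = (4 15 9 12 6 18 5 17)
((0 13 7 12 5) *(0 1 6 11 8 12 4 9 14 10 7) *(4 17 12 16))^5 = (0 13)(1 4 17 11 14 5 16 7 6 9 12 8 10)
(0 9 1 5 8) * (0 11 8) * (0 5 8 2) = (0 9 1 8 11 2) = [9, 8, 0, 3, 4, 5, 6, 7, 11, 1, 10, 2]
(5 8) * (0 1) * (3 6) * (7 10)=(0 1)(3 6)(5 8)(7 10)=[1, 0, 2, 6, 4, 8, 3, 10, 5, 9, 7]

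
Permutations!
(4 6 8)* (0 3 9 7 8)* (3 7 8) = (0 7 3 9 8 4 6) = [7, 1, 2, 9, 6, 5, 0, 3, 4, 8]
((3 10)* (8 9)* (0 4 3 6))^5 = (10)(8 9)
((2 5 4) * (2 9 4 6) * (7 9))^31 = ((2 5 6)(4 7 9))^31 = (2 5 6)(4 7 9)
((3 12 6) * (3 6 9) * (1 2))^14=((1 2)(3 12 9))^14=(3 9 12)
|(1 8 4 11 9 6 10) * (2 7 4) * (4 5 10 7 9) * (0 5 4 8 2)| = 11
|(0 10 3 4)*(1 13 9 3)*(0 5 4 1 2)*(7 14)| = 12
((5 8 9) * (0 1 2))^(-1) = ((0 1 2)(5 8 9))^(-1) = (0 2 1)(5 9 8)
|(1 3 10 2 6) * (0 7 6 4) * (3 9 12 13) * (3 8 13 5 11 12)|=18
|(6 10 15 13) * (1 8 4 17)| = |(1 8 4 17)(6 10 15 13)| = 4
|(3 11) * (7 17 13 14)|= 4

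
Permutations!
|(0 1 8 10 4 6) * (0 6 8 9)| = |(0 1 9)(4 8 10)| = 3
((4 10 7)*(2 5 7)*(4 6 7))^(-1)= (2 10 4 5)(6 7)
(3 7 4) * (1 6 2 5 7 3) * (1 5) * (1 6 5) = (1 5 7 4)(2 6) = [0, 5, 6, 3, 1, 7, 2, 4]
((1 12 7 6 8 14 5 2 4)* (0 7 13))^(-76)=((0 7 6 8 14 5 2 4 1 12 13))^(-76)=(0 7 6 8 14 5 2 4 1 12 13)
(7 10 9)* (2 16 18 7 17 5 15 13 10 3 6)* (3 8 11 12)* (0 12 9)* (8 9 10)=[12, 1, 16, 6, 4, 15, 2, 9, 11, 17, 0, 10, 3, 8, 14, 13, 18, 5, 7]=(0 12 3 6 2 16 18 7 9 17 5 15 13 8 11 10)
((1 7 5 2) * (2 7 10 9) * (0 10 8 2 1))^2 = ((0 10 9 1 8 2)(5 7))^2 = (0 9 8)(1 2 10)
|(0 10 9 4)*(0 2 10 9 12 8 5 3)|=|(0 9 4 2 10 12 8 5 3)|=9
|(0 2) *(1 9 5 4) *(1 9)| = |(0 2)(4 9 5)| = 6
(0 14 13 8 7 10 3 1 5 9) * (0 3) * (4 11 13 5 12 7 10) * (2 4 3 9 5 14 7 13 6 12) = [7, 2, 4, 1, 11, 5, 12, 3, 10, 9, 0, 6, 13, 8, 14] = (14)(0 7 3 1 2 4 11 6 12 13 8 10)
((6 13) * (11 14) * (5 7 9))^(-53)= ((5 7 9)(6 13)(11 14))^(-53)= (5 7 9)(6 13)(11 14)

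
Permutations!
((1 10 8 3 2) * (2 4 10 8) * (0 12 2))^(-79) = (0 12 2 1 8 3 4 10)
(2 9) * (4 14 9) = (2 4 14 9) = [0, 1, 4, 3, 14, 5, 6, 7, 8, 2, 10, 11, 12, 13, 9]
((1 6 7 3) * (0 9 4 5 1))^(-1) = ((0 9 4 5 1 6 7 3))^(-1) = (0 3 7 6 1 5 4 9)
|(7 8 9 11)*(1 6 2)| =12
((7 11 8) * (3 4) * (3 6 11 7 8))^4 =(11)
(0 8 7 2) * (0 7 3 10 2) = [8, 1, 7, 10, 4, 5, 6, 0, 3, 9, 2] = (0 8 3 10 2 7)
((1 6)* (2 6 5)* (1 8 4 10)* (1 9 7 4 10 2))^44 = (2 8 9 4 6 10 7)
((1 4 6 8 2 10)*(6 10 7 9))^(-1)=(1 10 4)(2 8 6 9 7)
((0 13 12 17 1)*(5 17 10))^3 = ((0 13 12 10 5 17 1))^3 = (0 10 1 12 17 13 5)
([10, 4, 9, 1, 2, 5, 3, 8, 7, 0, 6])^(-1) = [9, 3, 4, 6, 1, 5, 10, 8, 7, 2, 0]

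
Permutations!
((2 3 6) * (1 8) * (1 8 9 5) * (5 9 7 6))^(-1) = ((9)(1 7 6 2 3 5))^(-1) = (9)(1 5 3 2 6 7)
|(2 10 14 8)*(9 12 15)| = 12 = |(2 10 14 8)(9 12 15)|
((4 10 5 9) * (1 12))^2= (12)(4 5)(9 10)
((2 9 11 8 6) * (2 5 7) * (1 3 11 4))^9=(1 4 9 2 7 5 6 8 11 3)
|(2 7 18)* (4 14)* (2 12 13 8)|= |(2 7 18 12 13 8)(4 14)|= 6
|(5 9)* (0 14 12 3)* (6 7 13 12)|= |(0 14 6 7 13 12 3)(5 9)|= 14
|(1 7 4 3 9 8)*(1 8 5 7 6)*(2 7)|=6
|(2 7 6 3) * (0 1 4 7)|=|(0 1 4 7 6 3 2)|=7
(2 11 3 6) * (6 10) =(2 11 3 10 6) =[0, 1, 11, 10, 4, 5, 2, 7, 8, 9, 6, 3]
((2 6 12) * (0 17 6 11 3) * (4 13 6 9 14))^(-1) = ((0 17 9 14 4 13 6 12 2 11 3))^(-1) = (0 3 11 2 12 6 13 4 14 9 17)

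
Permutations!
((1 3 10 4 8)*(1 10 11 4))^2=(1 11 8)(3 4 10)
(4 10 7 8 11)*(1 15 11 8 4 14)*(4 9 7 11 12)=(1 15 12 4 10 11 14)(7 9)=[0, 15, 2, 3, 10, 5, 6, 9, 8, 7, 11, 14, 4, 13, 1, 12]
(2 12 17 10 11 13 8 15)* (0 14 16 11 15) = (0 14 16 11 13 8)(2 12 17 10 15) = [14, 1, 12, 3, 4, 5, 6, 7, 0, 9, 15, 13, 17, 8, 16, 2, 11, 10]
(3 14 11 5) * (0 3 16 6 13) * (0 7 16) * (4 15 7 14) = [3, 1, 2, 4, 15, 0, 13, 16, 8, 9, 10, 5, 12, 14, 11, 7, 6] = (0 3 4 15 7 16 6 13 14 11 5)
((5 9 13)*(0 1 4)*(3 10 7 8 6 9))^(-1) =((0 1 4)(3 10 7 8 6 9 13 5))^(-1) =(0 4 1)(3 5 13 9 6 8 7 10)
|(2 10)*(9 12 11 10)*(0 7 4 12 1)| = 9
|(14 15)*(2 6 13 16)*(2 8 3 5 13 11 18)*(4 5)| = 12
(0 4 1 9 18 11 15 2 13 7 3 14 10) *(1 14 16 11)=(0 4 14 10)(1 9 18)(2 13 7 3 16 11 15)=[4, 9, 13, 16, 14, 5, 6, 3, 8, 18, 0, 15, 12, 7, 10, 2, 11, 17, 1]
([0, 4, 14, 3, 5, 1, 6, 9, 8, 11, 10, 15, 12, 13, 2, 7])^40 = (15)(1 4 5)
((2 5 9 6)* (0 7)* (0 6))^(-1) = ((0 7 6 2 5 9))^(-1) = (0 9 5 2 6 7)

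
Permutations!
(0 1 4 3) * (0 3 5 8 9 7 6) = [1, 4, 2, 3, 5, 8, 0, 6, 9, 7] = (0 1 4 5 8 9 7 6)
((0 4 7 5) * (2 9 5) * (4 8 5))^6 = (2 4)(7 9)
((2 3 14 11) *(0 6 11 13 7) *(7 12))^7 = ((0 6 11 2 3 14 13 12 7))^7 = (0 12 14 2 6 7 13 3 11)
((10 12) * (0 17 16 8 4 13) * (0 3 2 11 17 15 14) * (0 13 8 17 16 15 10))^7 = ((0 10 12)(2 11 16 17 15 14 13 3)(4 8))^7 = (0 10 12)(2 3 13 14 15 17 16 11)(4 8)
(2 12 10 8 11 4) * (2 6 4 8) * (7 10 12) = (12)(2 7 10)(4 6)(8 11) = [0, 1, 7, 3, 6, 5, 4, 10, 11, 9, 2, 8, 12]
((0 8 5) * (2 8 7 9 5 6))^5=(0 7 9 5)(2 6 8)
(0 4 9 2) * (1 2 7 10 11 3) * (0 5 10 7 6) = (0 4 9 6)(1 2 5 10 11 3) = [4, 2, 5, 1, 9, 10, 0, 7, 8, 6, 11, 3]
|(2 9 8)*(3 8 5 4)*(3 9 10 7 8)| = 12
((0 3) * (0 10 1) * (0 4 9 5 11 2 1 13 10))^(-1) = (0 3)(1 2 11 5 9 4)(10 13)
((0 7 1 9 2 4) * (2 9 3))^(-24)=((9)(0 7 1 3 2 4))^(-24)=(9)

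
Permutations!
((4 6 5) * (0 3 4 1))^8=((0 3 4 6 5 1))^8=(0 4 5)(1 3 6)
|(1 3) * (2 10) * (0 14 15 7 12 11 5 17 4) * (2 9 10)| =18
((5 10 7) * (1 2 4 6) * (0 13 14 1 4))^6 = (0 13 14 1 2)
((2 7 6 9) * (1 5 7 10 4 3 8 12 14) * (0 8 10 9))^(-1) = ((0 8 12 14 1 5 7 6)(2 9)(3 10 4))^(-1) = (0 6 7 5 1 14 12 8)(2 9)(3 4 10)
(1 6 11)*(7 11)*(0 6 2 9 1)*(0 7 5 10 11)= (0 6 5 10 11 7)(1 2 9)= [6, 2, 9, 3, 4, 10, 5, 0, 8, 1, 11, 7]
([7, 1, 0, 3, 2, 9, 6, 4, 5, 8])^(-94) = [4, 1, 7, 3, 0, 8, 6, 2, 9, 5]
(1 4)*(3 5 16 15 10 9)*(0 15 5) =(0 15 10 9 3)(1 4)(5 16) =[15, 4, 2, 0, 1, 16, 6, 7, 8, 3, 9, 11, 12, 13, 14, 10, 5]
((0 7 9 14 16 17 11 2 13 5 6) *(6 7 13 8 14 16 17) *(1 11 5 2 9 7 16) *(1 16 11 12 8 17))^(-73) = (0 6 16 9 11 5 17 2 13)(1 14 8 12) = ((0 13 2 17 5 11 9 16 6)(1 12 8 14))^(-73)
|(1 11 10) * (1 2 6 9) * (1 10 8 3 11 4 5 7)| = |(1 4 5 7)(2 6 9 10)(3 11 8)| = 12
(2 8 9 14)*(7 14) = [0, 1, 8, 3, 4, 5, 6, 14, 9, 7, 10, 11, 12, 13, 2] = (2 8 9 7 14)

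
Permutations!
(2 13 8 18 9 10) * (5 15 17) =(2 13 8 18 9 10)(5 15 17) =[0, 1, 13, 3, 4, 15, 6, 7, 18, 10, 2, 11, 12, 8, 14, 17, 16, 5, 9]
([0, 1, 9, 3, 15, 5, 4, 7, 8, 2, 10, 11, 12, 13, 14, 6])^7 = [0, 1, 9, 3, 15, 5, 4, 7, 8, 2, 10, 11, 12, 13, 14, 6]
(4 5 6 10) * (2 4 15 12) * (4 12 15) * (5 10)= (15)(2 12)(4 10)(5 6)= [0, 1, 12, 3, 10, 6, 5, 7, 8, 9, 4, 11, 2, 13, 14, 15]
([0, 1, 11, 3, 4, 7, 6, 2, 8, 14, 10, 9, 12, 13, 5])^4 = [0, 1, 5, 3, 4, 9, 6, 14, 8, 2, 10, 7, 12, 13, 11]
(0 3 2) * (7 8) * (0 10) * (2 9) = (0 3 9 2 10)(7 8) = [3, 1, 10, 9, 4, 5, 6, 8, 7, 2, 0]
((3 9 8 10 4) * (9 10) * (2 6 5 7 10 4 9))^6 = ((2 6 5 7 10 9 8)(3 4))^6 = (2 8 9 10 7 5 6)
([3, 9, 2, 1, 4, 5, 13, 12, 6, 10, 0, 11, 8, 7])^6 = (0 3 1 9 10)(6 13 7 12 8)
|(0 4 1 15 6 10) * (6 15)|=5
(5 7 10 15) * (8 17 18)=(5 7 10 15)(8 17 18)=[0, 1, 2, 3, 4, 7, 6, 10, 17, 9, 15, 11, 12, 13, 14, 5, 16, 18, 8]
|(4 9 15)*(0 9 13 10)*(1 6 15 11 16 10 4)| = |(0 9 11 16 10)(1 6 15)(4 13)| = 30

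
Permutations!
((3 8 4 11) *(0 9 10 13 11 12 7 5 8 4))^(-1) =((0 9 10 13 11 3 4 12 7 5 8))^(-1) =(0 8 5 7 12 4 3 11 13 10 9)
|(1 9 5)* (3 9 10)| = 5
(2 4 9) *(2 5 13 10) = (2 4 9 5 13 10) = [0, 1, 4, 3, 9, 13, 6, 7, 8, 5, 2, 11, 12, 10]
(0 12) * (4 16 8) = (0 12)(4 16 8) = [12, 1, 2, 3, 16, 5, 6, 7, 4, 9, 10, 11, 0, 13, 14, 15, 8]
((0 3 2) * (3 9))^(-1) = ((0 9 3 2))^(-1) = (0 2 3 9)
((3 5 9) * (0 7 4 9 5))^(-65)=((0 7 4 9 3))^(-65)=(9)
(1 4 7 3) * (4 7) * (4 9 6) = (1 7 3)(4 9 6) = [0, 7, 2, 1, 9, 5, 4, 3, 8, 6]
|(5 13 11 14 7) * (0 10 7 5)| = |(0 10 7)(5 13 11 14)| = 12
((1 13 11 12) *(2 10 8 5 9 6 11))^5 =(1 5)(2 6)(8 12)(9 13)(10 11)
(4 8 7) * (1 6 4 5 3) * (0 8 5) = (0 8 7)(1 6 4 5 3) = [8, 6, 2, 1, 5, 3, 4, 0, 7]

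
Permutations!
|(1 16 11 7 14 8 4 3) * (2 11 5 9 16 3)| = 6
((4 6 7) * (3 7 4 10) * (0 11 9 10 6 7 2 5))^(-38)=(0 3 11 2 9 5 10)(4 7 6)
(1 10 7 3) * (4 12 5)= (1 10 7 3)(4 12 5)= [0, 10, 2, 1, 12, 4, 6, 3, 8, 9, 7, 11, 5]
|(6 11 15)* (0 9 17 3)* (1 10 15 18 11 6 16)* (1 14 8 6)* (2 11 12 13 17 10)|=|(0 9 10 15 16 14 8 6 1 2 11 18 12 13 17 3)|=16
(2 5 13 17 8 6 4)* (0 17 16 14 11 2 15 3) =(0 17 8 6 4 15 3)(2 5 13 16 14 11) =[17, 1, 5, 0, 15, 13, 4, 7, 6, 9, 10, 2, 12, 16, 11, 3, 14, 8]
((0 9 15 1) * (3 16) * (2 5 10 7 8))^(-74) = (16)(0 15)(1 9)(2 5 10 7 8)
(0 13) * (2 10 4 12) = (0 13)(2 10 4 12) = [13, 1, 10, 3, 12, 5, 6, 7, 8, 9, 4, 11, 2, 0]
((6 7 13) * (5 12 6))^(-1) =((5 12 6 7 13))^(-1) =(5 13 7 6 12)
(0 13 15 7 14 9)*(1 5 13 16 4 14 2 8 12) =(0 16 4 14 9)(1 5 13 15 7 2 8 12) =[16, 5, 8, 3, 14, 13, 6, 2, 12, 0, 10, 11, 1, 15, 9, 7, 4]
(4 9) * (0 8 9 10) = (0 8 9 4 10) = [8, 1, 2, 3, 10, 5, 6, 7, 9, 4, 0]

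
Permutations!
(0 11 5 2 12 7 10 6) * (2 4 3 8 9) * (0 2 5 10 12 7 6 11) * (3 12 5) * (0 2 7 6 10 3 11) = (0 2 6 7 5 4 12 10)(3 8 9 11) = [2, 1, 6, 8, 12, 4, 7, 5, 9, 11, 0, 3, 10]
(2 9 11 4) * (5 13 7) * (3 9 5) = (2 5 13 7 3 9 11 4) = [0, 1, 5, 9, 2, 13, 6, 3, 8, 11, 10, 4, 12, 7]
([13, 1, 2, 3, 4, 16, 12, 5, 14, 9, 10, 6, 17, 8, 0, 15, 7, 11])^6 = [8, 1, 2, 3, 4, 5, 17, 7, 0, 9, 10, 12, 11, 14, 13, 15, 16, 6]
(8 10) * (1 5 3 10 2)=[0, 5, 1, 10, 4, 3, 6, 7, 2, 9, 8]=(1 5 3 10 8 2)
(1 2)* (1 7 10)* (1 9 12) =(1 2 7 10 9 12) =[0, 2, 7, 3, 4, 5, 6, 10, 8, 12, 9, 11, 1]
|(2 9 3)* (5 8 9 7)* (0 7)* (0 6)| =|(0 7 5 8 9 3 2 6)| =8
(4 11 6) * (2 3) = [0, 1, 3, 2, 11, 5, 4, 7, 8, 9, 10, 6] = (2 3)(4 11 6)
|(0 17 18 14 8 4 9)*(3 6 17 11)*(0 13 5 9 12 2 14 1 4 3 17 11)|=|(1 4 12 2 14 8 3 6 11 17 18)(5 9 13)|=33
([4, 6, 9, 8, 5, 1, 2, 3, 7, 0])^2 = (0 5 6 9 4 1 2)(3 7 8)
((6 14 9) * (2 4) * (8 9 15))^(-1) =(2 4)(6 9 8 15 14) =((2 4)(6 14 15 8 9))^(-1)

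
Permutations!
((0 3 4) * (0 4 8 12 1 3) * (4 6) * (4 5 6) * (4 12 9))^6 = ((1 3 8 9 4 12)(5 6))^6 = (12)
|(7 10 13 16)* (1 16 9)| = 6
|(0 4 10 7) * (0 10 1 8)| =4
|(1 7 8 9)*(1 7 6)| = |(1 6)(7 8 9)| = 6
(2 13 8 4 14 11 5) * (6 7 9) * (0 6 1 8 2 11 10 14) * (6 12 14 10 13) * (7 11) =(0 12 14 13 2 6 11 5 7 9 1 8 4) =[12, 8, 6, 3, 0, 7, 11, 9, 4, 1, 10, 5, 14, 2, 13]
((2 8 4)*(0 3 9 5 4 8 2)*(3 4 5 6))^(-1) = ((0 4)(3 9 6))^(-1) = (0 4)(3 6 9)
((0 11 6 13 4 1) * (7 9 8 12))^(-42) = (13)(7 8)(9 12)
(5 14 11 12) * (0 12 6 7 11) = (0 12 5 14)(6 7 11) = [12, 1, 2, 3, 4, 14, 7, 11, 8, 9, 10, 6, 5, 13, 0]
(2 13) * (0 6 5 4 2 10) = (0 6 5 4 2 13 10) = [6, 1, 13, 3, 2, 4, 5, 7, 8, 9, 0, 11, 12, 10]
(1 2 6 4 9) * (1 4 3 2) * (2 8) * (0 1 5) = (0 1 5)(2 6 3 8)(4 9) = [1, 5, 6, 8, 9, 0, 3, 7, 2, 4]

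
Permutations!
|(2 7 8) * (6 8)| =4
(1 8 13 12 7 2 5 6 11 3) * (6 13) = [0, 8, 5, 1, 4, 13, 11, 2, 6, 9, 10, 3, 7, 12] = (1 8 6 11 3)(2 5 13 12 7)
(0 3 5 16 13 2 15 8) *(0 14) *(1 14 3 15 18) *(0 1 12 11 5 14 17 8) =(0 15)(1 17 8 3 14)(2 18 12 11 5 16 13) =[15, 17, 18, 14, 4, 16, 6, 7, 3, 9, 10, 5, 11, 2, 1, 0, 13, 8, 12]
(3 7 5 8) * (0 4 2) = (0 4 2)(3 7 5 8) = [4, 1, 0, 7, 2, 8, 6, 5, 3]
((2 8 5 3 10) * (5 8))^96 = (10)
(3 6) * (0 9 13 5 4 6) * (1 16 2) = (0 9 13 5 4 6 3)(1 16 2) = [9, 16, 1, 0, 6, 4, 3, 7, 8, 13, 10, 11, 12, 5, 14, 15, 2]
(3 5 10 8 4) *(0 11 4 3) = (0 11 4)(3 5 10 8) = [11, 1, 2, 5, 0, 10, 6, 7, 3, 9, 8, 4]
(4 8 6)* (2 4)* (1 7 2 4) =(1 7 2)(4 8 6) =[0, 7, 1, 3, 8, 5, 4, 2, 6]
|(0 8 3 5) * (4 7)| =|(0 8 3 5)(4 7)| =4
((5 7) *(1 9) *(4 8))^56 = ((1 9)(4 8)(5 7))^56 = (9)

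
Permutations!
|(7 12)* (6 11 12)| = |(6 11 12 7)| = 4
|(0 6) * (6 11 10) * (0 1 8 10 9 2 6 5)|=9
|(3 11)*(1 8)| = 2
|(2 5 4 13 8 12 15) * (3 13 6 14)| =10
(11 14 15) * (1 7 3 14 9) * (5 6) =(1 7 3 14 15 11 9)(5 6) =[0, 7, 2, 14, 4, 6, 5, 3, 8, 1, 10, 9, 12, 13, 15, 11]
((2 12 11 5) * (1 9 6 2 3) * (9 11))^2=((1 11 5 3)(2 12 9 6))^2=(1 5)(2 9)(3 11)(6 12)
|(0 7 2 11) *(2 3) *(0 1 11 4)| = |(0 7 3 2 4)(1 11)| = 10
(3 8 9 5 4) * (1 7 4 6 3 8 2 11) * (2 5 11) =[0, 7, 2, 5, 8, 6, 3, 4, 9, 11, 10, 1] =(1 7 4 8 9 11)(3 5 6)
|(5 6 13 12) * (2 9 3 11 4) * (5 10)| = 5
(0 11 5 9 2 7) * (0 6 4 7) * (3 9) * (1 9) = (0 11 5 3 1 9 2)(4 7 6) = [11, 9, 0, 1, 7, 3, 4, 6, 8, 2, 10, 5]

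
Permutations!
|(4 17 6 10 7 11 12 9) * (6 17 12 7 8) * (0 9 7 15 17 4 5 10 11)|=12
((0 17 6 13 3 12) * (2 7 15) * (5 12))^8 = (0 17 6 13 3 5 12)(2 15 7)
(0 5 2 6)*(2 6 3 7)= [5, 1, 3, 7, 4, 6, 0, 2]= (0 5 6)(2 3 7)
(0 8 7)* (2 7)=(0 8 2 7)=[8, 1, 7, 3, 4, 5, 6, 0, 2]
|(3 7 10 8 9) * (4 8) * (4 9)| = 4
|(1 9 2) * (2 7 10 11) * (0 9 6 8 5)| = 10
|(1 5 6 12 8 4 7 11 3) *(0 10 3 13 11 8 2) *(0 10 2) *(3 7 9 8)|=18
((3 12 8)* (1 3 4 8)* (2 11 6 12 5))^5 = ((1 3 5 2 11 6 12)(4 8))^5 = (1 6 2 3 12 11 5)(4 8)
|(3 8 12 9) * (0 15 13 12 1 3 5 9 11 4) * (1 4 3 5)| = 24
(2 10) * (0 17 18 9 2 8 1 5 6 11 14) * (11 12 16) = (0 17 18 9 2 10 8 1 5 6 12 16 11 14) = [17, 5, 10, 3, 4, 6, 12, 7, 1, 2, 8, 14, 16, 13, 0, 15, 11, 18, 9]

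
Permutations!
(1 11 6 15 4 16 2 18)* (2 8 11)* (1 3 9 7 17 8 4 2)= (2 18 3 9 7 17 8 11 6 15)(4 16)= [0, 1, 18, 9, 16, 5, 15, 17, 11, 7, 10, 6, 12, 13, 14, 2, 4, 8, 3]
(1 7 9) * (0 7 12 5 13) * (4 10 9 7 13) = (0 13)(1 12 5 4 10 9) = [13, 12, 2, 3, 10, 4, 6, 7, 8, 1, 9, 11, 5, 0]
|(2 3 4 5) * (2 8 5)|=|(2 3 4)(5 8)|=6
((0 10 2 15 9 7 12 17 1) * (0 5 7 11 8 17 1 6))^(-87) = (0 15 8)(1 5 7 12)(2 11 6)(9 17 10)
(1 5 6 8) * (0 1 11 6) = (0 1 5)(6 8 11) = [1, 5, 2, 3, 4, 0, 8, 7, 11, 9, 10, 6]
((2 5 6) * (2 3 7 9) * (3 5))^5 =(2 3 7 9)(5 6)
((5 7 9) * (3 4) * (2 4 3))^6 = (9)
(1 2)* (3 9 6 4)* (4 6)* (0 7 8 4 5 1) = (0 7 8 4 3 9 5 1 2) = [7, 2, 0, 9, 3, 1, 6, 8, 4, 5]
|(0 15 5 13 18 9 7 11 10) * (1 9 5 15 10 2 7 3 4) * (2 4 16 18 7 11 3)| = 30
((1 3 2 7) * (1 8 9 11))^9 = (1 2 8 11 3 7 9)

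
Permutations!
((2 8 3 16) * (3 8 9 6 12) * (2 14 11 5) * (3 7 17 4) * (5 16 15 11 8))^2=((2 9 6 12 7 17 4 3 15 11 16 14 8 5))^2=(2 6 7 4 15 16 8)(3 11 14 5 9 12 17)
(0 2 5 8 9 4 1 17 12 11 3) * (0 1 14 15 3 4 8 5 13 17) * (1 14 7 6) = (0 2 13 17 12 11 4 7 6 1)(3 14 15)(8 9) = [2, 0, 13, 14, 7, 5, 1, 6, 9, 8, 10, 4, 11, 17, 15, 3, 16, 12]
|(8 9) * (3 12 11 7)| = |(3 12 11 7)(8 9)| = 4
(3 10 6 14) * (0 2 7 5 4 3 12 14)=(0 2 7 5 4 3 10 6)(12 14)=[2, 1, 7, 10, 3, 4, 0, 5, 8, 9, 6, 11, 14, 13, 12]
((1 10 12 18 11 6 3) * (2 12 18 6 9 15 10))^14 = ((1 2 12 6 3)(9 15 10 18 11))^14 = (1 3 6 12 2)(9 11 18 10 15)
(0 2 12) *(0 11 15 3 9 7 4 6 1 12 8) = [2, 12, 8, 9, 6, 5, 1, 4, 0, 7, 10, 15, 11, 13, 14, 3] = (0 2 8)(1 12 11 15 3 9 7 4 6)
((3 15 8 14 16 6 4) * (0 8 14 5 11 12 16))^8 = (0 3 16 5 14 4 12 8 15 6 11)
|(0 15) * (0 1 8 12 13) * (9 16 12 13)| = 15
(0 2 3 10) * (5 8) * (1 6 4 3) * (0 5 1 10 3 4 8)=(0 2 10 5)(1 6 8)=[2, 6, 10, 3, 4, 0, 8, 7, 1, 9, 5]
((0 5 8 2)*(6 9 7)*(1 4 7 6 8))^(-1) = (0 2 8 7 4 1 5)(6 9)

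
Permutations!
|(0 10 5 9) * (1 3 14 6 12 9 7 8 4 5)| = 8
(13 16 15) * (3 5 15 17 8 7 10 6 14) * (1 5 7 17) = [0, 5, 2, 7, 4, 15, 14, 10, 17, 9, 6, 11, 12, 16, 3, 13, 1, 8] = (1 5 15 13 16)(3 7 10 6 14)(8 17)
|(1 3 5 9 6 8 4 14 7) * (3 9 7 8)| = 6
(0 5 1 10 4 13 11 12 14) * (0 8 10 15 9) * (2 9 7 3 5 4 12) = (0 4 13 11 2 9)(1 15 7 3 5)(8 10 12 14) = [4, 15, 9, 5, 13, 1, 6, 3, 10, 0, 12, 2, 14, 11, 8, 7]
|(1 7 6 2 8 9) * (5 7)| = 7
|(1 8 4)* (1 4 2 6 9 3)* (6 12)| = 7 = |(1 8 2 12 6 9 3)|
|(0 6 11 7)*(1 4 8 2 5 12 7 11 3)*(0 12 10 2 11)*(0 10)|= 10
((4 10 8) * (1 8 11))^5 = (11)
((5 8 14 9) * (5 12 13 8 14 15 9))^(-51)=(5 14)(8 13 12 9 15)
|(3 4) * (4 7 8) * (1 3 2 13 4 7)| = 6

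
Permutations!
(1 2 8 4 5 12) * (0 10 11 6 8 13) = (0 10 11 6 8 4 5 12 1 2 13) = [10, 2, 13, 3, 5, 12, 8, 7, 4, 9, 11, 6, 1, 0]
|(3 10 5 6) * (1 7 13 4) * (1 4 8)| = 4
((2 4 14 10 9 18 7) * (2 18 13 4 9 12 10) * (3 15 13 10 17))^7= ((2 9 10 12 17 3 15 13 4 14)(7 18))^7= (2 13 17 9 4 3 10 14 15 12)(7 18)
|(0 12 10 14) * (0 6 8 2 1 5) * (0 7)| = |(0 12 10 14 6 8 2 1 5 7)| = 10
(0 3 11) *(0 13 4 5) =[3, 1, 2, 11, 5, 0, 6, 7, 8, 9, 10, 13, 12, 4] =(0 3 11 13 4 5)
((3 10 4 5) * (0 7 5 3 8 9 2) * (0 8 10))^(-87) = ((0 7 5 10 4 3)(2 8 9))^(-87) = (0 10)(3 5)(4 7)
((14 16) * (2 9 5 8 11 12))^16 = ((2 9 5 8 11 12)(14 16))^16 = (16)(2 11 5)(8 9 12)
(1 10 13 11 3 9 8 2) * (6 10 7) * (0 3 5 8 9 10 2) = [3, 7, 1, 10, 4, 8, 2, 6, 0, 9, 13, 5, 12, 11] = (0 3 10 13 11 5 8)(1 7 6 2)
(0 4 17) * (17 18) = [4, 1, 2, 3, 18, 5, 6, 7, 8, 9, 10, 11, 12, 13, 14, 15, 16, 0, 17] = (0 4 18 17)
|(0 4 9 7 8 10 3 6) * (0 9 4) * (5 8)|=7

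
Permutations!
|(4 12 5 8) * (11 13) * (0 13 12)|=7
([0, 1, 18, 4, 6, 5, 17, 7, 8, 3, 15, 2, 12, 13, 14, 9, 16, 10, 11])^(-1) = [0, 1, 11, 9, 3, 5, 4, 7, 8, 15, 17, 18, 12, 13, 14, 10, 16, 6, 2]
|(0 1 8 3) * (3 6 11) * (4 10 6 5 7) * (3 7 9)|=30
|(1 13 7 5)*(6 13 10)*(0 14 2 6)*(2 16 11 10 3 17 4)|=45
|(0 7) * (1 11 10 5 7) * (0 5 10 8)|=|(0 1 11 8)(5 7)|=4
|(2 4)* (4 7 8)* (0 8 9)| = 6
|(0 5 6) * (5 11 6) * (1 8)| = 6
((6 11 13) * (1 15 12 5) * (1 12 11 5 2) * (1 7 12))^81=((1 15 11 13 6 5)(2 7 12))^81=(1 13)(5 11)(6 15)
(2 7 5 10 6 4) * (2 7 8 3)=(2 8 3)(4 7 5 10 6)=[0, 1, 8, 2, 7, 10, 4, 5, 3, 9, 6]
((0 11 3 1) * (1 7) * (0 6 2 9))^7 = (0 9 2 6 1 7 3 11)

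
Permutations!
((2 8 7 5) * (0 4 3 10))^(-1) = ((0 4 3 10)(2 8 7 5))^(-1) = (0 10 3 4)(2 5 7 8)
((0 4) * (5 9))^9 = (0 4)(5 9)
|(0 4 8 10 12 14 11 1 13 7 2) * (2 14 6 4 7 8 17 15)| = |(0 7 14 11 1 13 8 10 12 6 4 17 15 2)| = 14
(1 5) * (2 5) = (1 2 5) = [0, 2, 5, 3, 4, 1]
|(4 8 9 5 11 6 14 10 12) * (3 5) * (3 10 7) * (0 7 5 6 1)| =40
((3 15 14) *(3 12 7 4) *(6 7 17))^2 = ((3 15 14 12 17 6 7 4))^2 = (3 14 17 7)(4 15 12 6)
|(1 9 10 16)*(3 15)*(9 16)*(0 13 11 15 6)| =6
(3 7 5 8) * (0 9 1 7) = (0 9 1 7 5 8 3) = [9, 7, 2, 0, 4, 8, 6, 5, 3, 1]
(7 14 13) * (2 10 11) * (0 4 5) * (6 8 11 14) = [4, 1, 10, 3, 5, 0, 8, 6, 11, 9, 14, 2, 12, 7, 13] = (0 4 5)(2 10 14 13 7 6 8 11)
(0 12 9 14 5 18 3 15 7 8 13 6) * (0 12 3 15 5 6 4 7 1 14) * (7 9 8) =(0 3 5 18 15 1 14 6 12 8 13 4 9) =[3, 14, 2, 5, 9, 18, 12, 7, 13, 0, 10, 11, 8, 4, 6, 1, 16, 17, 15]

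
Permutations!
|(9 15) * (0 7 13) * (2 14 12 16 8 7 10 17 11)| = 22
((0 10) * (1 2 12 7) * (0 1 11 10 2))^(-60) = ((0 2 12 7 11 10 1))^(-60) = (0 7 1 12 10 2 11)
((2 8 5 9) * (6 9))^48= ((2 8 5 6 9))^48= (2 6 8 9 5)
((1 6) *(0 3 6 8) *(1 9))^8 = ((0 3 6 9 1 8))^8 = (0 6 1)(3 9 8)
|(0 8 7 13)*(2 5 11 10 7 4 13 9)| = 12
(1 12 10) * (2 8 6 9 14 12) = (1 2 8 6 9 14 12 10) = [0, 2, 8, 3, 4, 5, 9, 7, 6, 14, 1, 11, 10, 13, 12]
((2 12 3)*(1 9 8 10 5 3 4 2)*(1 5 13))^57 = (1 8 13 9 10)(3 5)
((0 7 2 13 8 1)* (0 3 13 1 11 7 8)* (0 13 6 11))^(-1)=((13)(0 8)(1 3 6 11 7 2))^(-1)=(13)(0 8)(1 2 7 11 6 3)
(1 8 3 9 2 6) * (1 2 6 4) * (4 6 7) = (1 8 3 9 7 4)(2 6) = [0, 8, 6, 9, 1, 5, 2, 4, 3, 7]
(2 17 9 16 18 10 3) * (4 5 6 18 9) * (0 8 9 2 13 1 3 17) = (0 8 9 16 2)(1 3 13)(4 5 6 18 10 17) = [8, 3, 0, 13, 5, 6, 18, 7, 9, 16, 17, 11, 12, 1, 14, 15, 2, 4, 10]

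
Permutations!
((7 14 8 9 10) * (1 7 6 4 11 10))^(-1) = (1 9 8 14 7)(4 6 10 11)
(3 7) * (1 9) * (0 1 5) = [1, 9, 2, 7, 4, 0, 6, 3, 8, 5] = (0 1 9 5)(3 7)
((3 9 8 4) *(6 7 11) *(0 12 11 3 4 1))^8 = ((0 12 11 6 7 3 9 8 1))^8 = (0 1 8 9 3 7 6 11 12)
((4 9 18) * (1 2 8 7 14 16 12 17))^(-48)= ((1 2 8 7 14 16 12 17)(4 9 18))^(-48)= (18)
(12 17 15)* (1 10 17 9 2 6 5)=(1 10 17 15 12 9 2 6 5)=[0, 10, 6, 3, 4, 1, 5, 7, 8, 2, 17, 11, 9, 13, 14, 12, 16, 15]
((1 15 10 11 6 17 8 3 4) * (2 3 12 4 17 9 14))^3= (1 11 14 17 4 10 9 3 12 15 6 2 8)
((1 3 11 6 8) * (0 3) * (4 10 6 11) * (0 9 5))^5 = (11)(0 8 3 1 4 9 10 5 6)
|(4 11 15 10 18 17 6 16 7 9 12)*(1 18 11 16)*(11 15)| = 20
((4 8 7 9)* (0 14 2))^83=(0 2 14)(4 9 7 8)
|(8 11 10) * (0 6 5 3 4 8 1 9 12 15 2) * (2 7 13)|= |(0 6 5 3 4 8 11 10 1 9 12 15 7 13 2)|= 15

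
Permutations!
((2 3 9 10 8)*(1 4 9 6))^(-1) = (1 6 3 2 8 10 9 4)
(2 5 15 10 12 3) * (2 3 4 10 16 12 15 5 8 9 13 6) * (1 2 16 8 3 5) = (1 2 3 5)(4 10 15 8 9 13 6 16 12) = [0, 2, 3, 5, 10, 1, 16, 7, 9, 13, 15, 11, 4, 6, 14, 8, 12]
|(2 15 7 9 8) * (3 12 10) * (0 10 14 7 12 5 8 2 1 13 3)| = 30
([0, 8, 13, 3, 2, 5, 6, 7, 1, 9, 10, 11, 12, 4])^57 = (13)(1 8)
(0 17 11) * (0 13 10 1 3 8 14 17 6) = (0 6)(1 3 8 14 17 11 13 10) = [6, 3, 2, 8, 4, 5, 0, 7, 14, 9, 1, 13, 12, 10, 17, 15, 16, 11]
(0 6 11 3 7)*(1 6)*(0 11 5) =[1, 6, 2, 7, 4, 0, 5, 11, 8, 9, 10, 3] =(0 1 6 5)(3 7 11)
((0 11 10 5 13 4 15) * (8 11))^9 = ((0 8 11 10 5 13 4 15))^9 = (0 8 11 10 5 13 4 15)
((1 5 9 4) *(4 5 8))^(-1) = ((1 8 4)(5 9))^(-1) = (1 4 8)(5 9)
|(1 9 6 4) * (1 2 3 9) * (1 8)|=10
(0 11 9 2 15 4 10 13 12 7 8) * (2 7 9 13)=[11, 1, 15, 3, 10, 5, 6, 8, 0, 7, 2, 13, 9, 12, 14, 4]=(0 11 13 12 9 7 8)(2 15 4 10)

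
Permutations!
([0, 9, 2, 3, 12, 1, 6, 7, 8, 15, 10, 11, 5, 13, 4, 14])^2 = (1 15 4 5 9 14 12)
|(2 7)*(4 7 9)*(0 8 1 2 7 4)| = 5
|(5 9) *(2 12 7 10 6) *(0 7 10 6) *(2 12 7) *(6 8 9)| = |(0 2 7 8 9 5 6 12 10)| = 9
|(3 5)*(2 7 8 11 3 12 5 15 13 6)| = |(2 7 8 11 3 15 13 6)(5 12)| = 8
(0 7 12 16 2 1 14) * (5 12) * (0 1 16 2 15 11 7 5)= (0 5 12 2 16 15 11 7)(1 14)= [5, 14, 16, 3, 4, 12, 6, 0, 8, 9, 10, 7, 2, 13, 1, 11, 15]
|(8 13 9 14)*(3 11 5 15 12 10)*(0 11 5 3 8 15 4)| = |(0 11 3 5 4)(8 13 9 14 15 12 10)| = 35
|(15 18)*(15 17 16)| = 4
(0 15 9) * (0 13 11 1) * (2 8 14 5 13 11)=[15, 0, 8, 3, 4, 13, 6, 7, 14, 11, 10, 1, 12, 2, 5, 9]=(0 15 9 11 1)(2 8 14 5 13)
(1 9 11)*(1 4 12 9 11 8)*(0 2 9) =[2, 11, 9, 3, 12, 5, 6, 7, 1, 8, 10, 4, 0] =(0 2 9 8 1 11 4 12)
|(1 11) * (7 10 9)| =|(1 11)(7 10 9)| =6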